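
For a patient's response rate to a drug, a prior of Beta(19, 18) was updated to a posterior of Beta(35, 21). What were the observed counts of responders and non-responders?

16 responders and 3 non-responders

Under Beta–binomial conjugacy the posterior parameters are (α+s, β+f).
Match parameters: s=35−19=16, f=21−18=3.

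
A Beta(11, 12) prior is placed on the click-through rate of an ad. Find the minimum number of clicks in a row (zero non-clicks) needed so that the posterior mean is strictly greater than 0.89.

k = 87

After k clicks and 0 non-clicks the posterior is Beta(11+k, 12), with mean (11+k)/(11+12+k).
Set (11+k)/(23+k) > 0.89 and solve: k > (0.89·23 − 11)/(1 − 0.89) = 86.091.
The smallest integer exceeding 86.091 is 87, and checking k=87: (98)/(110) = 0.8909 > 0.89.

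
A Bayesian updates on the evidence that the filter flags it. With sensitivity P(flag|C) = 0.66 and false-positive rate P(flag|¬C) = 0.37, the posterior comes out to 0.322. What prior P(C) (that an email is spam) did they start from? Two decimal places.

In odds form, posterior odds = prior odds × likelihood ratio, so prior odds = posterior odds ÷ LR.
Posterior odds = 0.322/(1−0.322) = 0.4749. LR = 0.66/0.37 = 1.7838.
Prior odds = 0.4749/1.7838 = 0.2662, so P(C) = 0.2662/(1+0.2662) ≈ 0.21.

P(C) = 0.21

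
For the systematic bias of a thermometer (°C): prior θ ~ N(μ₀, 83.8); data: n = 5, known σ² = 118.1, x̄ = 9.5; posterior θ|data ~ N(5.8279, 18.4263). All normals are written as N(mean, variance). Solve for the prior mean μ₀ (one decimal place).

μ₀ = -7.2

With known observation variance, the Normal–Normal posterior has precision τ_n = τ₀ + n/σ² and mean μ_n = (τ₀μ₀ + (n/σ²)x̄)/τ_n.
Here τ₀ = 1/83.8 = 0.011933 and τ_data = 5/118.1 = 0.042337, so τ_n = 0.054270.
Rearranging for μ₀: μ₀ = (μ_n·τ_n − τ_data·x̄)/τ₀ = (5.8279·0.054270 − 0.042337·9.5) / 0.011933 = -0.085921/0.011933 ≈ -7.2.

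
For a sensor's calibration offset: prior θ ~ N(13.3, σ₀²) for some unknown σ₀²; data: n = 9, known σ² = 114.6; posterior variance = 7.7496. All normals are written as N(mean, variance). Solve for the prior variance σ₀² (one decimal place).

For the Normal–Normal model with known σ², precisions add: τ_n = τ₀ + n/σ².
So 1/σ₀² = 1/7.7496 − 9/114.6 = 0.129039 − 0.078534 = 0.050505.
Hence σ₀² = 1/0.050505 ≈ 19.8.

σ₀² = 19.8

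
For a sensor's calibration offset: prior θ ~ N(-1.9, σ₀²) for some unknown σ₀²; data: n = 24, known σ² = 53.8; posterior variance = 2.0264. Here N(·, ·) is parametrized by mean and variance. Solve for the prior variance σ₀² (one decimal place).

σ₀² = 21.1

Posterior precision equals prior precision plus data precision: 1/σ_n² = 1/σ₀² + n/σ².
So 1/σ₀² = 1/2.0264 − 24/53.8 = 0.493486 − 0.446097 = 0.047389.
Hence σ₀² = 1/0.047389 ≈ 21.1.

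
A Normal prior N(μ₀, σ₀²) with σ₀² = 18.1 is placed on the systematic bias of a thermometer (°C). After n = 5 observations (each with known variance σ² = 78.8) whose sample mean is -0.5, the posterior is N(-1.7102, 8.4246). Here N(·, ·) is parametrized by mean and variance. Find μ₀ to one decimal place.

μ₀ = -3.1

The posterior mean is a precision-weighted average: μ_n = (τ₀μ₀ + τ_data·x̄)/(τ₀+τ_data), with τ₀=1/σ₀² and τ_data=n/σ².
Here τ₀ = 1/18.1 = 0.055249 and τ_data = 5/78.8 = 0.063452, so τ_n = 0.118701.
Rearranging for μ₀: μ₀ = (μ_n·τ_n − τ_data·x̄)/τ₀ = (-1.7102·0.118701 − 0.063452·-0.5) / 0.055249 = -0.171276/0.055249 ≈ -3.1.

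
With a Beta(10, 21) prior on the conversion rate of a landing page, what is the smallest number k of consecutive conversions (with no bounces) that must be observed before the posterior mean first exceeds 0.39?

After k conversions and 0 bounces the posterior is Beta(10+k, 21), with mean (10+k)/(10+21+k).
Set (10+k)/(31+k) > 0.39 and solve: k > (0.39·31 − 10)/(1 − 0.39) = 3.426.
The smallest integer exceeding 3.426 is 4, and checking k=4: (14)/(35) = 0.4000 > 0.39.

k = 4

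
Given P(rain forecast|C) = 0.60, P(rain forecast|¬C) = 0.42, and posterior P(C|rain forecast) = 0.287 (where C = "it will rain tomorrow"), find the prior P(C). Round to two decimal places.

In odds form, posterior odds = prior odds × likelihood ratio, so prior odds = posterior odds ÷ LR.
Posterior odds = 0.287/(1−0.287) = 0.4025. LR = 0.60/0.42 = 1.4286.
Prior odds = 0.4025/1.4286 = 0.2817, so P(C) = 0.2817/(1+0.2817) ≈ 0.22.

P(C) = 0.22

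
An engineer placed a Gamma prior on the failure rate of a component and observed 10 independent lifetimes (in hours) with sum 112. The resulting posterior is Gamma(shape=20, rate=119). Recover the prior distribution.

For an exponential likelihood with a Gamma(α, β) prior on the rate, n observations with total T give posterior Gamma(α+n, β+T).
So α = 20 − 10 = 10 and β = 119 − 112 = 7.

Gamma(shape=10, rate=7)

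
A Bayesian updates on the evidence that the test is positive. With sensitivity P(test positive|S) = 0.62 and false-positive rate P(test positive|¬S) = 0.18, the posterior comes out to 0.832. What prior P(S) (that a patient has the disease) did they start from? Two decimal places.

In odds form, posterior odds = prior odds × likelihood ratio, so prior odds = posterior odds ÷ LR.
Posterior odds = 0.832/(1−0.832) = 4.9524. LR = 0.62/0.18 = 3.4444.
Prior odds = 4.9524/3.4444 = 1.4378, so P(S) = 1.4378/(1+1.4378) ≈ 0.59.

P(S) = 0.59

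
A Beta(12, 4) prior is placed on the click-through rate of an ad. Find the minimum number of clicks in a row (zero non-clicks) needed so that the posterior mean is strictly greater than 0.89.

After k clicks and 0 non-clicks the posterior is Beta(12+k, 4), with mean (12+k)/(12+4+k).
Set (12+k)/(16+k) > 0.89 and solve: k > (0.89·16 − 12)/(1 − 0.89) = 20.364.
The smallest integer exceeding 20.364 is 21.

k = 21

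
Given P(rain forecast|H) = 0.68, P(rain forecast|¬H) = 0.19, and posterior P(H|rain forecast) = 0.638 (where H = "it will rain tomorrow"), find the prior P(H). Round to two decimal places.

In odds form, posterior odds = prior odds × likelihood ratio, so prior odds = posterior odds ÷ LR.
Posterior odds = 0.638/(1−0.638) = 1.7624. LR = 0.68/0.19 = 3.5789.
Prior odds = 1.7624/3.5789 = 0.4924, so P(H) = 0.4924/(1+0.4924) ≈ 0.33.

P(H) = 0.33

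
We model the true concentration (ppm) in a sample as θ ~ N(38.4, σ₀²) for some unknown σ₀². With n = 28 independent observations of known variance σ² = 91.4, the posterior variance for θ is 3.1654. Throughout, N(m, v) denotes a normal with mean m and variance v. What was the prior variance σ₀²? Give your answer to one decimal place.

Posterior precision equals prior precision plus data precision: 1/σ_n² = 1/σ₀² + n/σ².
So 1/σ₀² = 1/3.1654 − 28/91.4 = 0.315916 − 0.306346 = 0.009570.
Hence σ₀² = 1/0.009570 ≈ 104.5.

σ₀² = 104.5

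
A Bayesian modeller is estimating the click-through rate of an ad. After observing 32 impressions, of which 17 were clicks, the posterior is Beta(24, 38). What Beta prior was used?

A Beta(α, β) prior with s successes and f failures in binomial data gives a Beta(α+s, β+f) posterior.
Subtract the data counts: 24−17=7, 38−15=23.

Beta(7, 23)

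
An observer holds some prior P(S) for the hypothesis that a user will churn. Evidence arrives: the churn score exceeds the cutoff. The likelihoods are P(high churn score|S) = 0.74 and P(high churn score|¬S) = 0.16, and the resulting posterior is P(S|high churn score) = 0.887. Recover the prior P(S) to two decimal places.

In odds form, posterior odds = prior odds × likelihood ratio, so prior odds = posterior odds ÷ LR.
Posterior odds = 0.887/(1−0.887) = 7.8496. LR = 0.74/0.16 = 4.6250.
Prior odds = 7.8496/4.6250 = 1.6972, so P(S) = 1.6972/(1+1.6972) ≈ 0.63.

P(S) = 0.63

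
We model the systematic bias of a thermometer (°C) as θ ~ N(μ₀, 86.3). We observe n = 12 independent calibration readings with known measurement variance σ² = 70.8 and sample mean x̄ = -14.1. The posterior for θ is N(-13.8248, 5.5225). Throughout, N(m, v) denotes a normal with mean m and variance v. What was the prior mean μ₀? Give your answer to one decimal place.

μ₀ = -9.8

With known observation variance, the Normal–Normal posterior has precision τ_n = τ₀ + n/σ² and mean μ_n = (τ₀μ₀ + (n/σ²)x̄)/τ_n.
Here τ₀ = 1/86.3 = 0.011587 and τ_data = 12/70.8 = 0.169492, so τ_n = 0.181079.
Rearranging for μ₀: μ₀ = (μ_n·τ_n − τ_data·x̄)/τ₀ = (-13.8248·0.181079 − 0.169492·-14.1) / 0.011587 = -0.113544/0.011587 ≈ -9.8.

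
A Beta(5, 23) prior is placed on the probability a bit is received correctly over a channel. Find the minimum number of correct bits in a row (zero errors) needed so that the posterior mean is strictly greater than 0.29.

After k correct bits and 0 errors the posterior is Beta(5+k, 23), with mean (5+k)/(5+23+k).
Set (5+k)/(28+k) > 0.29 and solve: k > (0.29·28 − 5)/(1 − 0.29) = 4.394.
The smallest integer exceeding 4.394 is 5.

k = 5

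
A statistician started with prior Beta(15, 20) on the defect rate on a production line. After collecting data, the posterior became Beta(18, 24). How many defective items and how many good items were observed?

Beta is conjugate to the binomial likelihood: posterior = Beta(α+s, β+f).
Match parameters: s=18−15=3, f=24−20=4.

3 defective items and 4 good items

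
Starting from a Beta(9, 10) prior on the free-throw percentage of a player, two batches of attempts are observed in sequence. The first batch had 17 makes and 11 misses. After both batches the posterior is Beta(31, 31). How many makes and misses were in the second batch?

5 makes and 10 misses

Sequential conjugate updates are equivalent to a single update on the pooled data, so total successes = posterior α − prior α and total failures = posterior β − prior β.
Total across both batches: 31−9=22 makes, 31−10=21 misses.
Subtract the first batch: 22−17=5 makes and 21−11=10 misses.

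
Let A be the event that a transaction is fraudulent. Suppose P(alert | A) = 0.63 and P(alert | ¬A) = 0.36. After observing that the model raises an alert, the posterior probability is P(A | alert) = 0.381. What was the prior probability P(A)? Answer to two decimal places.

P(A) = 0.26

Bayes' rule in odds form gives O(A|E) = O(A)·[P(E|A)/P(E|¬A)], hence O(A) = O(A|E)/LR.
Posterior odds = 0.381/(1−0.381) = 0.6155. LR = 0.63/0.36 = 1.7500.
Prior odds = 0.6155/1.7500 = 0.3517, so P(A) = 0.3517/(1+0.3517) ≈ 0.26.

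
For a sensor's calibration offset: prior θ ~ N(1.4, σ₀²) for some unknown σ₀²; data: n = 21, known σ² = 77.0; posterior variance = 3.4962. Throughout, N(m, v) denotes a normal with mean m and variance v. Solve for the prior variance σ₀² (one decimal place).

σ₀² = 75.2

Posterior precision equals prior precision plus data precision: 1/σ_n² = 1/σ₀² + n/σ².
So 1/σ₀² = 1/3.4962 − 21/77.0 = 0.286025 − 0.272727 = 0.013298.
Hence σ₀² = 1/0.013298 ≈ 75.2.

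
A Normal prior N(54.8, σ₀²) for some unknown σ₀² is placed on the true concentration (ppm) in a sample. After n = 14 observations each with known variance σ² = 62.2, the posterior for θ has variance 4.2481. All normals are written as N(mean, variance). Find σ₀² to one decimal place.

σ₀² = 96.9

Posterior precision equals prior precision plus data precision: 1/σ_n² = 1/σ₀² + n/σ².
So 1/σ₀² = 1/4.2481 − 14/62.2 = 0.235399 − 0.225080 = 0.010319.
Hence σ₀² = 1/0.010319 ≈ 96.9.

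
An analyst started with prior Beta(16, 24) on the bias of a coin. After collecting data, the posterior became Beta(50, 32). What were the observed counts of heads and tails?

34 heads and 8 tails

Under Beta–binomial conjugacy the posterior parameters are (α+s, β+f).
So s = 50 − 16 = 34 and f = 32 − 24 = 8.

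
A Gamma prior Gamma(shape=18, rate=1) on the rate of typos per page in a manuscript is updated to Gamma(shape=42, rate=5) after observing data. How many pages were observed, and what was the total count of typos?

A Gamma(α, β) prior (rate parametrization) on a Poisson rate with n observations summing to S gives posterior Gamma(α+S, β+n).
Matching: Σxᵢ = 42 − 18 = 24 and n = 5 − 1 = 4.

n = 4 pages with total 24 typos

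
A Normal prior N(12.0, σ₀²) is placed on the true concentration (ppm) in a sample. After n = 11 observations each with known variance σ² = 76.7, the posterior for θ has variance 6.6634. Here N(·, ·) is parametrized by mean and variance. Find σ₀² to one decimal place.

σ₀² = 150.2

For the Normal–Normal model with known σ², precisions add: τ_n = τ₀ + n/σ².
So 1/σ₀² = 1/6.6634 − 11/76.7 = 0.150074 − 0.143416 = 0.006658.
Hence σ₀² = 1/0.006658 ≈ 150.2.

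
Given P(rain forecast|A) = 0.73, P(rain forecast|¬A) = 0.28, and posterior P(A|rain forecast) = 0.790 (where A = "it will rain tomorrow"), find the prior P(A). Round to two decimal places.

In odds form, posterior odds = prior odds × likelihood ratio, so prior odds = posterior odds ÷ LR.
Posterior odds = 0.790/(1−0.790) = 3.7619. LR = 0.73/0.28 = 2.6071.
Prior odds = 3.7619/2.6071 = 1.4429, so P(A) = 1.4429/(1+1.4429) ≈ 0.59.

P(A) = 0.59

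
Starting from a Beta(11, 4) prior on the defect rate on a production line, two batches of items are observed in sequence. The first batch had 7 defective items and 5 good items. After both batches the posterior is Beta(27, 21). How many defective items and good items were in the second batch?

9 defective items and 12 good items

Because Beta–binomial updating is additive in the counts, the combined data contributed (α_post−α_prior, β_post−β_prior) successes and failures.
Total across both batches: 27−11=16 defective items, 21−4=17 good items.
Subtract the first batch: 16−7=9 defective items and 17−5=12 good items.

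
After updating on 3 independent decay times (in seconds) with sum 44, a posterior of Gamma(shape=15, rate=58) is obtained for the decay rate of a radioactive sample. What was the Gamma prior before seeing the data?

Gamma(shape=12, rate=14)

Gamma–exponential conjugacy: posterior shape = α + n, posterior rate = β + Σtᵢ.
So α = 15 − 3 = 12 and β = 58 − 44 = 14.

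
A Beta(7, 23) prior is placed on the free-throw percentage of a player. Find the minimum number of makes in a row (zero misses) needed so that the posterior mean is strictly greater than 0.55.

k = 22

After k makes and 0 misses the posterior is Beta(7+k, 23), with mean (7+k)/(7+23+k).
Set (7+k)/(30+k) > 0.55 and solve: k > (0.55·30 − 7)/(1 − 0.55) = 21.111.
The smallest integer exceeding 21.111 is 22.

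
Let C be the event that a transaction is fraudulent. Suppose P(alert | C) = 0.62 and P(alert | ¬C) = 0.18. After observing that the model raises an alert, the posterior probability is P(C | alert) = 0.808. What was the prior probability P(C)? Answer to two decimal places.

P(C) = 0.55

Bayes' rule in odds form gives O(C|E) = O(C)·[P(E|C)/P(E|¬C)], hence O(C) = O(C|E)/LR.
Posterior odds = 0.808/(1−0.808) = 4.2083. LR = 0.62/0.18 = 3.4444.
Prior odds = 4.2083/3.4444 = 1.2218, so P(C) = 1.2218/(1+1.2218) ≈ 0.55.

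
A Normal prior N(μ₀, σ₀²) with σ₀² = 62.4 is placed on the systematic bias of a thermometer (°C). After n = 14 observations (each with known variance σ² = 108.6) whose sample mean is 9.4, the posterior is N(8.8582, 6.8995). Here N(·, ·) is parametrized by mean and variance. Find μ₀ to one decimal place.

The posterior mean is a precision-weighted average: μ_n = (τ₀μ₀ + τ_data·x̄)/(τ₀+τ_data), with τ₀=1/σ₀² and τ_data=n/σ².
Here τ₀ = 1/62.4 = 0.016026 and τ_data = 14/108.6 = 0.128913, so τ_n = 0.144939.
Rearranging for μ₀: μ₀ = (μ_n·τ_n − τ_data·x̄)/τ₀ = (8.8582·0.144939 − 0.128913·9.4) / 0.016026 = 0.072116/0.016026 ≈ 4.5.

μ₀ = 4.5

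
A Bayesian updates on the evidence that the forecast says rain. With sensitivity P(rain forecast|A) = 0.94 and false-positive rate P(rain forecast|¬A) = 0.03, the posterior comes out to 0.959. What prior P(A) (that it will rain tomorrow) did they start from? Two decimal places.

P(A) = 0.43

Bayes' rule in odds form gives O(A|E) = O(A)·[P(E|A)/P(E|¬A)], hence O(A) = O(A|E)/LR.
Posterior odds = 0.959/(1−0.959) = 23.3902. LR = 0.94/0.03 = 31.3333.
Prior odds = 23.3902/31.3333 = 0.7465, so P(A) = 0.7465/(1+0.7465) ≈ 0.43.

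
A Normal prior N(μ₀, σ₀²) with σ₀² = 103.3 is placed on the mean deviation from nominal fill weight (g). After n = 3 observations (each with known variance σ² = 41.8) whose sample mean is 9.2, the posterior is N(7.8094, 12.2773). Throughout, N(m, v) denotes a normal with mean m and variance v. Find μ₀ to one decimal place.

μ₀ = -2.5

With known observation variance, the Normal–Normal posterior has precision τ_n = τ₀ + n/σ² and mean μ_n = (τ₀μ₀ + (n/σ²)x̄)/τ_n.
Here τ₀ = 1/103.3 = 0.009681 and τ_data = 3/41.8 = 0.071770, so τ_n = 0.081451.
Rearranging for μ₀: μ₀ = (μ_n·τ_n − τ_data·x̄)/τ₀ = (7.8094·0.081451 − 0.071770·9.2) / 0.009681 = -0.024201/0.009681 ≈ -2.5.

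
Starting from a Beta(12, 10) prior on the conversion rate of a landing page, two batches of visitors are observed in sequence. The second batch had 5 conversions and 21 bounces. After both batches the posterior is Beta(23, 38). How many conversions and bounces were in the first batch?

6 conversions and 7 bounces

Because Beta–binomial updating is additive in the counts, the combined data contributed (α_post−α_prior, β_post−β_prior) successes and failures.
Total across both batches: 23−12=11 conversions, 38−10=28 bounces.
Subtract the second batch: 11−5=6 conversions and 28−21=7 bounces.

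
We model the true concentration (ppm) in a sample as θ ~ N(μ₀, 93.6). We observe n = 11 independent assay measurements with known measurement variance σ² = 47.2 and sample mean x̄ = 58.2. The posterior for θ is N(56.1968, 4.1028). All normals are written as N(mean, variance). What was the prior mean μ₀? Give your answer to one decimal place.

The posterior mean is a precision-weighted average: μ_n = (τ₀μ₀ + τ_data·x̄)/(τ₀+τ_data), with τ₀=1/σ₀² and τ_data=n/σ².
Here τ₀ = 1/93.6 = 0.010684 and τ_data = 11/47.2 = 0.233051, so τ_n = 0.243735.
Rearranging for μ₀: μ₀ = (μ_n·τ_n − τ_data·x̄)/τ₀ = (56.1968·0.243735 − 0.233051·58.2) / 0.010684 = 0.133559/0.010684 ≈ 12.5.

μ₀ = 12.5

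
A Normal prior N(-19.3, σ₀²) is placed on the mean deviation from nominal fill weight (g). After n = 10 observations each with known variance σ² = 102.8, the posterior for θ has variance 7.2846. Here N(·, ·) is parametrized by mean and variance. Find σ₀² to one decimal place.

Posterior precision equals prior precision plus data precision: 1/σ_n² = 1/σ₀² + n/σ².
So 1/σ₀² = 1/7.2846 − 10/102.8 = 0.137276 − 0.097276 = 0.040000.
Hence σ₀² = 1/0.040000 ≈ 25.0.

σ₀² = 25.0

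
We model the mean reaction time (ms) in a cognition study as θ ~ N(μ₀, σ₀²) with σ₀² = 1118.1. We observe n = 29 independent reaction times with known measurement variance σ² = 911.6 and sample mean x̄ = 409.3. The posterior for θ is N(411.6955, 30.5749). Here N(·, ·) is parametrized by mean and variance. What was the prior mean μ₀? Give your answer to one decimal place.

With known observation variance, the Normal–Normal posterior has precision τ_n = τ₀ + n/σ² and mean μ_n = (τ₀μ₀ + (n/σ²)x̄)/τ_n.
Here τ₀ = 1/1118.1 = 0.000894 and τ_data = 29/911.6 = 0.031812, so τ_n = 0.032706.
Rearranging for μ₀: μ₀ = (μ_n·τ_n − τ_data·x̄)/τ₀ = (411.6955·0.032706 − 0.031812·409.3) / 0.000894 = 0.444261/0.000894 ≈ 496.9.

μ₀ = 496.9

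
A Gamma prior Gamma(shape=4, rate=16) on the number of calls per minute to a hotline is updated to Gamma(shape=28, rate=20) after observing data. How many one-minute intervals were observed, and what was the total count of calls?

n = 4 one-minute intervals with total 24 calls

A Gamma(α, β) prior (rate parametrization) on a Poisson rate with n observations summing to S gives posterior Gamma(α+S, β+n).
Matching: Σxᵢ = 28 − 4 = 24 and n = 20 − 16 = 4.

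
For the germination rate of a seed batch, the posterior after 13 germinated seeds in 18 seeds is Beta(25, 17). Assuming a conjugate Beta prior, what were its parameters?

Beta(12, 12)

Beta is conjugate to the binomial likelihood: posterior = Beta(a+s, b+f).
Subtract the data counts: 25−13=12, 17−5=12.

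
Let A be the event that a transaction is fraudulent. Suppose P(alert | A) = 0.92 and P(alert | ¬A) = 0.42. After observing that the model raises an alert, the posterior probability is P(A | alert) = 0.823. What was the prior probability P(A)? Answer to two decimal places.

P(A) = 0.68

Bayes' rule in odds form gives O(A|E) = O(A)·[P(E|A)/P(E|¬A)], hence O(A) = O(A|E)/LR.
Posterior odds = 0.823/(1−0.823) = 4.6497. LR = 0.92/0.42 = 2.1905.
Prior odds = 4.6497/2.1905 = 2.1227, so P(A) = 2.1227/(1+2.1227) ≈ 0.68.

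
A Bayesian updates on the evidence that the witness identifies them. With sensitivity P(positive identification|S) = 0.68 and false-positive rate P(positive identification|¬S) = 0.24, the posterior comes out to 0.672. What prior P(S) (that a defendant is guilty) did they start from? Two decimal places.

P(S) = 0.42

Bayes' rule in odds form gives O(S|E) = O(S)·[P(E|S)/P(E|¬S)], hence O(S) = O(S|E)/LR.
Posterior odds = 0.672/(1−0.672) = 2.0488. LR = 0.68/0.24 = 2.8333.
Prior odds = 2.0488/2.8333 = 0.7231, so P(S) = 0.7231/(1+0.7231) ≈ 0.42.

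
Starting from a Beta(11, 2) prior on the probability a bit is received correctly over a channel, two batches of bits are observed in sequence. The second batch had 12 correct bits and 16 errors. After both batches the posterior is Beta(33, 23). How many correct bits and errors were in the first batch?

Sequential conjugate updates are equivalent to a single update on the pooled data, so total successes = posterior α − prior α and total failures = posterior β − prior β.
Total across both batches: 33−11=22 correct bits, 23−2=21 errors.
Subtract the second batch: 22−12=10 correct bits and 21−16=5 errors.

10 correct bits and 5 errors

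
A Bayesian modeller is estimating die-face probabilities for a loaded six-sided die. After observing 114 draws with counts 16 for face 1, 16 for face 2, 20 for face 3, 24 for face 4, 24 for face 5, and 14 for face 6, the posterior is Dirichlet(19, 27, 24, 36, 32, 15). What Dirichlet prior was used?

Dirichlet(3, 11, 4, 12, 8, 1)

For a Dirichlet(α) prior with multinomial counts c, the posterior is Dirichlet(α + c) componentwise.
Subtract each count from the matching posterior parameter: 19−16=3, 27−16=11, 24−20=4, 36−24=12, 32−24=8, 15−14=1.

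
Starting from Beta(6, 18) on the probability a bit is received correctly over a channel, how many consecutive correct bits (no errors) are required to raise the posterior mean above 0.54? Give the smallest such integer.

k = 16

After k correct bits and 0 errors the posterior is Beta(6+k, 18), with mean (6+k)/(6+18+k).
Set (6+k)/(24+k) > 0.54 and solve: k > (0.54·24 − 6)/(1 − 0.54) = 15.130.
The smallest integer exceeding 15.130 is 16.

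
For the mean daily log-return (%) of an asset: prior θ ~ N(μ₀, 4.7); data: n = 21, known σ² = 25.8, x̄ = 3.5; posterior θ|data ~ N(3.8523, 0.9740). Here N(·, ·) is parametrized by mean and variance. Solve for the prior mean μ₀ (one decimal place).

With known observation variance, the Normal–Normal posterior has precision τ_n = τ₀ + n/σ² and mean μ_n = (τ₀μ₀ + (n/σ²)x̄)/τ_n.
Here τ₀ = 1/4.7 = 0.212766 and τ_data = 21/25.8 = 0.813953, so τ_n = 1.026719.
Rearranging for μ₀: μ₀ = (μ_n·τ_n − τ_data·x̄)/τ₀ = (3.8523·1.026719 − 0.813953·3.5) / 0.212766 = 1.106394/0.212766 ≈ 5.2.

μ₀ = 5.2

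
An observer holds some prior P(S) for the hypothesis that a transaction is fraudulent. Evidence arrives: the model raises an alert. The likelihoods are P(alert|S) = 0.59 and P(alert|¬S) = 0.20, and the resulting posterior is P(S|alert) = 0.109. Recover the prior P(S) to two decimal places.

In odds form, posterior odds = prior odds × likelihood ratio, so prior odds = posterior odds ÷ LR.
Posterior odds = 0.109/(1−0.109) = 0.1223. LR = 0.59/0.20 = 2.9500.
Prior odds = 0.1223/2.9500 = 0.0415, so P(S) = 0.0415/(1+0.0415) ≈ 0.04.

P(S) = 0.04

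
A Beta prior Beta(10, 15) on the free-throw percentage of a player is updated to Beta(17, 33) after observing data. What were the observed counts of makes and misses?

Beta is conjugate to the binomial likelihood: posterior = Beta(α+s, β+f).
So s = 17 − 10 = 7 and f = 33 − 15 = 18.

7 makes and 18 misses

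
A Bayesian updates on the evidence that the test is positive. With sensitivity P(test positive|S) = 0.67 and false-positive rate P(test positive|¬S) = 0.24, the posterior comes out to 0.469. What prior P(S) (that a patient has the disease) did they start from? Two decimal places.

P(S) = 0.24

In odds form, posterior odds = prior odds × likelihood ratio, so prior odds = posterior odds ÷ LR.
Posterior odds = 0.469/(1−0.469) = 0.8832. LR = 0.67/0.24 = 2.7917.
Prior odds = 0.8832/2.7917 = 0.3164, so P(S) = 0.3164/(1+0.3164) ≈ 0.24.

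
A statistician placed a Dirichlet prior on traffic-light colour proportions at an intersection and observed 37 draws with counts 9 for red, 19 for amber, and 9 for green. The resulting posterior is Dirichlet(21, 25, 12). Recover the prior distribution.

For a Dirichlet(α) prior with multinomial counts c, the posterior is Dirichlet(α + c) componentwise.
Subtract each count from the matching posterior parameter: 21−9=12, 25−19=6, 12−9=3.

Dirichlet(12, 6, 3)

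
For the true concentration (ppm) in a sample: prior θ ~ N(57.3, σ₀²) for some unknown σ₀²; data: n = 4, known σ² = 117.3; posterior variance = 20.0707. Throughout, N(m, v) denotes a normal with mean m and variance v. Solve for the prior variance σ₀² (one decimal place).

Posterior precision equals prior precision plus data precision: 1/σ_n² = 1/σ₀² + n/σ².
So 1/σ₀² = 1/20.0707 − 4/117.3 = 0.049824 − 0.034101 = 0.015723.
Hence σ₀² = 1/0.015723 ≈ 63.6.

σ₀² = 63.6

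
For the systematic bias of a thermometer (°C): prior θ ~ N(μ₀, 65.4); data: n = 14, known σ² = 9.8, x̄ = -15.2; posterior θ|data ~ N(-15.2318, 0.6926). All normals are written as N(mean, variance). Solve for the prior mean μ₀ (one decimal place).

μ₀ = -18.2

With known observation variance, the Normal–Normal posterior has precision τ_n = τ₀ + n/σ² and mean μ_n = (τ₀μ₀ + (n/σ²)x̄)/τ_n.
Here τ₀ = 1/65.4 = 0.015291 and τ_data = 14/9.8 = 1.428571, so τ_n = 1.443862.
Rearranging for μ₀: μ₀ = (μ_n·τ_n − τ_data·x̄)/τ₀ = (-15.2318·1.443862 − 1.428571·-15.2) / 0.015291 = -0.278338/0.015291 ≈ -18.2.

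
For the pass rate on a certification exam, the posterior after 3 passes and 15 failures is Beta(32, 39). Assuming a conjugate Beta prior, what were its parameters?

Beta(29, 24)

Beta is conjugate to the binomial likelihood: posterior = Beta(a+s, b+f).
Subtract the data counts: 32−3=29, 39−15=24.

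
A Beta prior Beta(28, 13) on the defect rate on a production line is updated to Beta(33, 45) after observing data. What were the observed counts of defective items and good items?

5 defective items and 32 good items

Under Beta–binomial conjugacy the posterior parameters are (α+s, β+f).
Match parameters: s=33−28=5, f=45−13=32.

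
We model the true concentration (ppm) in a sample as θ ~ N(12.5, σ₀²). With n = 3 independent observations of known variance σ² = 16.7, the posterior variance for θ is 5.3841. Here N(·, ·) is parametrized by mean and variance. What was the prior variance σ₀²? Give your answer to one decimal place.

σ₀² = 164.2

For the Normal–Normal model with known σ², precisions add: τ_n = τ₀ + n/σ².
So 1/σ₀² = 1/5.3841 − 3/16.7 = 0.185732 − 0.179641 = 0.006091.
Hence σ₀² = 1/0.006091 ≈ 164.2.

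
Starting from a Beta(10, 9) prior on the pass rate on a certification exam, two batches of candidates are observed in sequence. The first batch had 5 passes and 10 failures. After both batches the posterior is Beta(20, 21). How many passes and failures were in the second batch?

Because Beta–binomial updating is additive in the counts, the combined data contributed (α_post−α_prior, β_post−β_prior) successes and failures.
Total across both batches: 20−10=10 passes, 21−9=12 failures.
Subtract the first batch: 10−5=5 passes and 12−10=2 failures.

5 passes and 2 failures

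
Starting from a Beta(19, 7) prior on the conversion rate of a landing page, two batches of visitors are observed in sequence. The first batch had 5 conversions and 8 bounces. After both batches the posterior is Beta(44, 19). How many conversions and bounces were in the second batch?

20 conversions and 4 bounces

Sequential conjugate updates are equivalent to a single update on the pooled data, so total successes = posterior α − prior α and total failures = posterior β − prior β.
Total across both batches: 44−19=25 conversions, 19−7=12 bounces.
Subtract the first batch: 25−5=20 conversions and 12−8=4 bounces.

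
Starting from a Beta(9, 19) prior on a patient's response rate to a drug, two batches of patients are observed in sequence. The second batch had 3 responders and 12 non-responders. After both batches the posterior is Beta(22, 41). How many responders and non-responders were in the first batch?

Sequential conjugate updates are equivalent to a single update on the pooled data, so total successes = posterior α − prior α and total failures = posterior β − prior β.
Total across both batches: 22−9=13 responders, 41−19=22 non-responders.
Subtract the second batch: 13−3=10 responders and 22−12=10 non-responders.

10 responders and 10 non-responders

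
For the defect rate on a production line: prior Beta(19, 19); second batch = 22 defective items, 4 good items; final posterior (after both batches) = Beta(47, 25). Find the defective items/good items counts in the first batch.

Because Beta–binomial updating is additive in the counts, the combined data contributed (α_post−α_prior, β_post−β_prior) successes and failures.
Total across both batches: 47−19=28 defective items, 25−19=6 good items.
Subtract the second batch: 28−22=6 defective items and 6−4=2 good items.

6 defective items and 2 good items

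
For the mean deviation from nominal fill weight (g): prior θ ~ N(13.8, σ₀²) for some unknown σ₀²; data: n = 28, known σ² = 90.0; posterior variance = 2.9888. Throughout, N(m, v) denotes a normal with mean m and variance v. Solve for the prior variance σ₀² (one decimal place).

σ₀² = 42.6

Posterior precision equals prior precision plus data precision: 1/σ_n² = 1/σ₀² + n/σ².
So 1/σ₀² = 1/2.9888 − 28/90.0 = 0.334582 − 0.311111 = 0.023471.
Hence σ₀² = 1/0.023471 ≈ 42.6.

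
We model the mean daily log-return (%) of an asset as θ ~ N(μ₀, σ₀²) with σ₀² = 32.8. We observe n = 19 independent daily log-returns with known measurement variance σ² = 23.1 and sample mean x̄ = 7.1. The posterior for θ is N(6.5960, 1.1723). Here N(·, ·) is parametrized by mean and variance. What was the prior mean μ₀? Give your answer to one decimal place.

With known observation variance, the Normal–Normal posterior has precision τ_n = τ₀ + n/σ² and mean μ_n = (τ₀μ₀ + (n/σ²)x̄)/τ_n.
Here τ₀ = 1/32.8 = 0.030488 and τ_data = 19/23.1 = 0.822511, so τ_n = 0.852999.
Rearranging for μ₀: μ₀ = (μ_n·τ_n − τ_data·x̄)/τ₀ = (6.5960·0.852999 − 0.822511·7.1) / 0.030488 = -0.213447/0.030488 ≈ -7.0.

μ₀ = -7.0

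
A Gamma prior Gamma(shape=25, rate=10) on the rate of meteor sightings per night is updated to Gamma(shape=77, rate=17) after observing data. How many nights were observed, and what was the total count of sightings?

n = 7 nights with total 52 sightings

A Gamma(α, β) prior (rate parametrization) on a Poisson rate with n observations summing to S gives posterior Gamma(α+S, β+n).
Matching: Σxᵢ = 77 − 25 = 52 and n = 17 − 10 = 7.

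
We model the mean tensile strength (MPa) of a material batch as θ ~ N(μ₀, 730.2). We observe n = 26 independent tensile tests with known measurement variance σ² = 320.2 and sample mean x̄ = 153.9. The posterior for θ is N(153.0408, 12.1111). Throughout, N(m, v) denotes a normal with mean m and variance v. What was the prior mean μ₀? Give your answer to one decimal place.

μ₀ = 102.1

With known observation variance, the Normal–Normal posterior has precision τ_n = τ₀ + n/σ² and mean μ_n = (τ₀μ₀ + (n/σ²)x̄)/τ_n.
Here τ₀ = 1/730.2 = 0.001369 and τ_data = 26/320.2 = 0.081199, so τ_n = 0.082568.
Rearranging for μ₀: μ₀ = (μ_n·τ_n − τ_data·x̄)/τ₀ = (153.0408·0.082568 − 0.081199·153.9) / 0.001369 = 0.139747/0.001369 ≈ 102.1.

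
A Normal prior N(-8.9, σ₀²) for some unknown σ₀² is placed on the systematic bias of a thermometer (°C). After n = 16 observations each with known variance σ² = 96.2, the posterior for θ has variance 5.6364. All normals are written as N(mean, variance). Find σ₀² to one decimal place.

Posterior precision equals prior precision plus data precision: 1/σ_n² = 1/σ₀² + n/σ².
So 1/σ₀² = 1/5.6364 − 16/96.2 = 0.177418 − 0.166320 = 0.011098.
Hence σ₀² = 1/0.011098 ≈ 90.1.

σ₀² = 90.1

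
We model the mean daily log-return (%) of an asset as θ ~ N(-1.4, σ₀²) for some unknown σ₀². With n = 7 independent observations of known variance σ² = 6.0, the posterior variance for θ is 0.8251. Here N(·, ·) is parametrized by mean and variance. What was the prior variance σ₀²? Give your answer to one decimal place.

σ₀² = 22.1

Posterior precision equals prior precision plus data precision: 1/σ_n² = 1/σ₀² + n/σ².
So 1/σ₀² = 1/0.8251 − 7/6.0 = 1.211974 − 1.166667 = 0.045307.
Hence σ₀² = 1/0.045307 ≈ 22.1.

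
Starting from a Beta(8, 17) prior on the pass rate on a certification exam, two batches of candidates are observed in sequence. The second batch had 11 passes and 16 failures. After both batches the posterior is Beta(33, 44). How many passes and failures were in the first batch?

14 passes and 11 failures

Because Beta–binomial updating is additive in the counts, the combined data contributed (α_post−α_prior, β_post−β_prior) successes and failures.
Total across both batches: 33−8=25 passes, 44−17=27 failures.
Subtract the second batch: 25−11=14 passes and 27−16=11 failures.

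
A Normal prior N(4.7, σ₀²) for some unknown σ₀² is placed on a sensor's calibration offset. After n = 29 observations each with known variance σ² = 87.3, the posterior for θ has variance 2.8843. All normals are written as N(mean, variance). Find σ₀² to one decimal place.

σ₀² = 68.9

For the Normal–Normal model with known σ², precisions add: τ_n = τ₀ + n/σ².
So 1/σ₀² = 1/2.8843 − 29/87.3 = 0.346705 − 0.332188 = 0.014517.
Hence σ₀² = 1/0.014517 ≈ 68.9.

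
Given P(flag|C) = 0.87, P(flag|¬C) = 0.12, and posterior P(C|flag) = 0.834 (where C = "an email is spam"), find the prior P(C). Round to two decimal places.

Bayes' rule in odds form gives O(C|E) = O(C)·[P(E|C)/P(E|¬C)], hence O(C) = O(C|E)/LR.
Posterior odds = 0.834/(1−0.834) = 5.0241. LR = 0.87/0.12 = 7.2500.
Prior odds = 5.0241/7.2500 = 0.6930, so P(C) = 0.6930/(1+0.6930) ≈ 0.41.

P(C) = 0.41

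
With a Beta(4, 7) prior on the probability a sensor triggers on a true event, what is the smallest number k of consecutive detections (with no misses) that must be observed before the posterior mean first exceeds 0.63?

After k detections and 0 misses the posterior is Beta(4+k, 7), with mean (4+k)/(4+7+k).
Set (4+k)/(11+k) > 0.63 and solve: k > (0.63·11 − 4)/(1 − 0.63) = 7.919.
The smallest integer exceeding 7.919 is 8, and checking k=8: (12)/(19) = 0.6316 > 0.63.

k = 8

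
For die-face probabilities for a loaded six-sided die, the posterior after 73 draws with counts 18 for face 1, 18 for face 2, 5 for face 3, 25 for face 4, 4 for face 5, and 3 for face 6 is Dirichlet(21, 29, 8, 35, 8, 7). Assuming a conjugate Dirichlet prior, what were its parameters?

Dirichlet(3, 11, 3, 10, 4, 4)

For a Dirichlet(α) prior with multinomial counts c, the posterior is Dirichlet(α + c) componentwise.
Subtract each count from the matching posterior parameter: 21−18=3, 29−18=11, 8−5=3, 35−25=10, 8−4=4, 7−3=4.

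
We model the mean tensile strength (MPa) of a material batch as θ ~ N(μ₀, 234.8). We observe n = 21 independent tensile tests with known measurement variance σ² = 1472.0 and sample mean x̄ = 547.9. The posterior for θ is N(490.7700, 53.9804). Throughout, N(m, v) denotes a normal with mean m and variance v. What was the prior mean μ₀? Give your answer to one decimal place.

μ₀ = 299.4

The posterior mean is a precision-weighted average: μ_n = (τ₀μ₀ + τ_data·x̄)/(τ₀+τ_data), with τ₀=1/σ₀² and τ_data=n/σ².
Here τ₀ = 1/234.8 = 0.004259 and τ_data = 21/1472.0 = 0.014266, so τ_n = 0.018525.
Rearranging for μ₀: μ₀ = (μ_n·τ_n − τ_data·x̄)/τ₀ = (490.7700·0.018525 − 0.014266·547.9) / 0.004259 = 1.275173/0.004259 ≈ 299.4.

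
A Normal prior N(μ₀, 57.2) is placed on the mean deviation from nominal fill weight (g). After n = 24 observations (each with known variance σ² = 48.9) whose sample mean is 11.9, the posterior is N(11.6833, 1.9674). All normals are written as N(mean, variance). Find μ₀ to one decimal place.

μ₀ = 5.6

The posterior mean is a precision-weighted average: μ_n = (τ₀μ₀ + τ_data·x̄)/(τ₀+τ_data), with τ₀=1/σ₀² and τ_data=n/σ².
Here τ₀ = 1/57.2 = 0.017483 and τ_data = 24/48.9 = 0.490798, so τ_n = 0.508281.
Rearranging for μ₀: μ₀ = (μ_n·τ_n − τ_data·x̄)/τ₀ = (11.6833·0.508281 − 0.490798·11.9) / 0.017483 = 0.097903/0.017483 ≈ 5.6.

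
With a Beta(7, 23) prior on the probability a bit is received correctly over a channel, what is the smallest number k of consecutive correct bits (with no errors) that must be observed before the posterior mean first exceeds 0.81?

k = 92

After k correct bits and 0 errors the posterior is Beta(7+k, 23), with mean (7+k)/(7+23+k).
Set (7+k)/(30+k) > 0.81 and solve: k > (0.81·30 − 7)/(1 − 0.81) = 91.053.
The smallest integer exceeding 91.053 is 92, and checking k=92: (99)/(122) = 0.8115 > 0.81.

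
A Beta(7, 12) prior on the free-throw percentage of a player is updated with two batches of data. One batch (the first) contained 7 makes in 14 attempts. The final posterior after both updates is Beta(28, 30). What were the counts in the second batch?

Because Beta–binomial updating is additive in the counts, the combined data contributed (α_post−α_prior, β_post−β_prior) successes and failures.
Total across both batches: 28−7=21 makes, 30−12=18 misses.
Subtract the first batch: 21−7=14 makes and 18−7=11 misses.

14 makes and 11 misses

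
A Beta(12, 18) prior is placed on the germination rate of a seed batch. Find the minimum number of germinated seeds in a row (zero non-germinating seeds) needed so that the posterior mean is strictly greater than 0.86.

After k germinated seeds and 0 non-germinating seeds the posterior is Beta(12+k, 18), with mean (12+k)/(12+18+k).
Set (12+k)/(30+k) > 0.86 and solve: k > (0.86·30 − 12)/(1 − 0.86) = 98.571.
The smallest integer exceeding 98.571 is 99.

k = 99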